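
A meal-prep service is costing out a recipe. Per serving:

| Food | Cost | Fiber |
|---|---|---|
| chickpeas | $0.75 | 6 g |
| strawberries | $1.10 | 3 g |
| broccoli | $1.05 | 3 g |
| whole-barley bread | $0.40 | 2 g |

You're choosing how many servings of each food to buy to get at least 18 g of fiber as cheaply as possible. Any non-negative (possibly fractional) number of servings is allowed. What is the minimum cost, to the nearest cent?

$2.25

Cost per g of fiber: chickpeas $0.1250, whole-barley bread $0.2000, broccoli $0.3500, strawberries $0.3667.
With no serving limits, use only chickpeas: 18 g / 6 g = 3 servings × $0.75 = $2.25.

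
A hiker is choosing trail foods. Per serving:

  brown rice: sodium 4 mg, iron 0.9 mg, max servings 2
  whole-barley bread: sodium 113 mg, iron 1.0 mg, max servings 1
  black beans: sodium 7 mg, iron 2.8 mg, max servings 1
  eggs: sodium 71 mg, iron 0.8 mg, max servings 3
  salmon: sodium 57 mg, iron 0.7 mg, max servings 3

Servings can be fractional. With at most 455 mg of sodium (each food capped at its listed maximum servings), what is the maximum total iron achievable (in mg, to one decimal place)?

Iron per mg sodium: black beans 0.4, brown rice 0.225, salmon 0.01228, eggs 0.01127, whole-barley bread 0.00885.
Take 1 serving of black beans: uses 7 mg sodium, +2.8 mg iron (running total 2.8 mg).
Take 2 servings of brown rice: uses 8 mg sodium, +1.8 mg iron (running total 4.6 mg).
Take 3 servings of salmon: uses 171 mg sodium, +2.1 mg iron (running total 6.7 mg).
Take 3 servings of eggs: uses 213 mg sodium, +2.4 mg iron (running total 9.1 mg).
Take 0.4956 servings of whole-barley bread: uses 56 mg sodium, +0.5 mg iron (running total 9.6 mg).
Greedy by best ratio exhausts the sodium allowance optimally: 9.6 mg.

9.6 mg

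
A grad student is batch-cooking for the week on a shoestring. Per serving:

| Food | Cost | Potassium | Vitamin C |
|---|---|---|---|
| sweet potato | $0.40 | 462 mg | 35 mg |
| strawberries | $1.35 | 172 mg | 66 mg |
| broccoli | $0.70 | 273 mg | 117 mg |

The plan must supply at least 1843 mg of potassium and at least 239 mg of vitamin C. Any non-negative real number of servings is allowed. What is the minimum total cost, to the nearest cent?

sweet potato only: max(1843/462, 239/35) = 6.829 servings → $2.73.
strawberries only: max(1843/172, 239/66) = 10.72 servings → $14.47.
broccoli only: max(1843/273, 239/117) = 6.751 servings → $4.73.
sweet potato + strawberries with both tight: 3.291 servings and 1.876 servings → $3.85.
sweet potato + broccoli with both tight: 3.379 servings and 1.032 servings → $2.07.
strawberries + broccoli: the both-tight solution has a negative serving — not a feasible corner.
So the least-cost plan costs $2.07.

$2.07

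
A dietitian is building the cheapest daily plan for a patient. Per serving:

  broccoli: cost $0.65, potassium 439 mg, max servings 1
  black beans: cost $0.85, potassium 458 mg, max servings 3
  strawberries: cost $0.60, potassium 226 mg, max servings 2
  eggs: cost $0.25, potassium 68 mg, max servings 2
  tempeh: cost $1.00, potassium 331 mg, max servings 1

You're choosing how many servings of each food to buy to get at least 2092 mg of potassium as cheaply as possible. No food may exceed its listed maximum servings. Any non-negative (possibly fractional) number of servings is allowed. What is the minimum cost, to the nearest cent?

Cost per mg of potassium: broccoli $0.0015, black beans $0.0019, strawberries $0.0027, tempeh $0.0030, eggs $0.0037.
Take 1 serving of broccoli: +439.0 mg potassium for $0.65 (total $0.65, still need 1653.0 mg).
Take 3 servings of black beans: +1374.0 mg potassium for $2.55 (total $3.20, still need 279.0 mg).
Take 1.235 servings of strawberries: +279.0 mg potassium for $0.74 (total $3.94, still need 0.0 mg).
Greedy by cheapest-per-mg is optimal for a single linear constraint, so the minimum cost is $3.94.

$3.94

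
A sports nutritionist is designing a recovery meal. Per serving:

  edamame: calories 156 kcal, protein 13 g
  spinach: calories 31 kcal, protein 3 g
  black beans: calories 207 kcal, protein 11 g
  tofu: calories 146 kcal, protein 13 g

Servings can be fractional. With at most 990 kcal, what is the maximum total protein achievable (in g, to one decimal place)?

Protein per kcal: spinach 0.09677, tofu 0.08904, edamame 0.08333, black beans 0.05314.
With no serving limits, spend the whole calories allowance on spinach: 990 kcal / 31 kcal × 3 g = 95.8 g.

95.8 g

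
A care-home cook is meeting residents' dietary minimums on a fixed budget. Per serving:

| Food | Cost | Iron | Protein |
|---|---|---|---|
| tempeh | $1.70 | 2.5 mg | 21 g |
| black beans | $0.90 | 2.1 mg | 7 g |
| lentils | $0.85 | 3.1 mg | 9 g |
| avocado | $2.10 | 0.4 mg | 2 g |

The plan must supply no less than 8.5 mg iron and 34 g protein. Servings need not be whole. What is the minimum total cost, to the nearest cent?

$3.02

With two linear requirements the optimum uses one or two foods; enumerate the corners.
tempeh only: max(8.5/2.5, 34/21) = 3.4 servings → $5.78.
black beans only: max(8.5/2.1, 34/7) = 4.857 servings → $4.37.
lentils only: max(8.5/3.1, 34/9) = 3.778 servings → $3.21.
avocado only: max(8.5/0.4, 34/2) = 21.25 servings → $44.62.
tempeh + black beans with both tight: 0.4474 servings and 3.515 servings → $3.92.
tempeh + lentils with both tight: 0.6784 servings and 2.195 servings → $3.02.
tempeh + avocado: intersection lies outside the first quadrant.
black beans + lentils: intersection lies outside the first quadrant.
black beans + avocado with both tight: 2.429 servings and 8.5 servings → $20.04.
lentils + avocado with both tight: 1.308 servings and 11.12 servings → $24.45.
So the least-cost plan costs $3.02.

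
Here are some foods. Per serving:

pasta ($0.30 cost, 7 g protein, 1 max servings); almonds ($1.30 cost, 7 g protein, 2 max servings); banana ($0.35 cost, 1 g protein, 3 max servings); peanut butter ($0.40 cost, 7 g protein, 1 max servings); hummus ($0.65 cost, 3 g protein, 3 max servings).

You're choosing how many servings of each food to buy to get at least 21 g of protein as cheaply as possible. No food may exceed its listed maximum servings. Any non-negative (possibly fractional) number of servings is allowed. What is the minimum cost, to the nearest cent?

$2.00

Cost per g of protein: pasta $0.0429, peanut butter $0.0571, almonds $0.1857, hummus $0.2167, banana $0.3500.
Take 1 serving of pasta: +7.0 g protein for $0.30 (total $0.30, still need 14.0 g).
Take 1 serving of peanut butter: +7.0 g protein for $0.40 (total $0.70, still need 7.0 g).
Take 1 serving of almonds: +7.0 g protein for $1.30 (total $2.00, still need 0.0 g).
Greedy by cheapest-per-g is optimal for a single linear constraint, so the minimum cost is $2.00.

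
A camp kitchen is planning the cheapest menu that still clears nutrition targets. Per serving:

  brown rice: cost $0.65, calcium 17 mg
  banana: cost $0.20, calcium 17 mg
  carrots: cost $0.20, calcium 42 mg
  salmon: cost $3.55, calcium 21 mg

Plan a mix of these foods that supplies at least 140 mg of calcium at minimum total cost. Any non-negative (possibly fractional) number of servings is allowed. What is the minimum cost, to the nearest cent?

Cost per mg of calcium: carrots $0.0048, banana $0.0118, brown rice $0.0382, salmon $0.1690.
With no serving limits, use only carrots: 140 mg / 42 mg = 3.333 servings × $0.20 = $0.67.

$0.67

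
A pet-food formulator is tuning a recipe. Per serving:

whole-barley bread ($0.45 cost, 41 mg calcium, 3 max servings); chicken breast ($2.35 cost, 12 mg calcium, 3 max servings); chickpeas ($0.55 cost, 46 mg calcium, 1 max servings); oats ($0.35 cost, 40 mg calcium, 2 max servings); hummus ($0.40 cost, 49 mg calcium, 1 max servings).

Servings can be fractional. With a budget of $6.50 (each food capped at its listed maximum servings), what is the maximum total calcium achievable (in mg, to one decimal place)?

Calcium per dollar: hummus 122.5, oats 114.3, whole-barley bread 91.11, chickpeas 83.64, chicken breast 5.106.
Take 1 serving of hummus: spends $0.40, +49.0 mg calcium (running total 49.0 mg).
Take 2 servings of oats: spends $0.70, +80.0 mg calcium (running total 129.0 mg).
Take 3 servings of whole-barley bread: spends $1.35, +123.0 mg calcium (running total 252.0 mg).
Take 1 serving of chickpeas: spends $0.55, +46.0 mg calcium (running total 298.0 mg).
Take 1.489 servings of chicken breast: spends $3.50, +17.9 mg calcium (running total 315.9 mg).
Filling greedily by calcium-per-dollar is optimal for one linear limit, giving 315.9 mg.

315.9 mg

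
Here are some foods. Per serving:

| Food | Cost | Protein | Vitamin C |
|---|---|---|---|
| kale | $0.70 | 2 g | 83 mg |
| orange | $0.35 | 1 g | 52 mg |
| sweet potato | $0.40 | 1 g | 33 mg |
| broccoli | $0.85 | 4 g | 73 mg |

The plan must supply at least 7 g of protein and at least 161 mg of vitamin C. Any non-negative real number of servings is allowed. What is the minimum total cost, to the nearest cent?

Check every corner: each single food scaled to meet both minima, and each pair solved so both constraints bind.
kale only: max(7/2, 161/83) = 3.5 servings → $2.45.
orange only: max(7/1, 161/52) = 7 servings → $2.45.
sweet potato only: max(7/1, 161/33) = 7 servings → $2.80.
broccoli only: max(7/4, 161/73) = 2.205 servings → $1.87.
kale + orange: the both-tight solution has a negative serving — not a feasible corner.
kale + sweet potato: intersection lies outside the first quadrant.
kale + broccoli with both tight: 0.7151 servings and 1.392 servings → $1.68.
orange + sweet potato with both targets exact would need a negative amount; discard.
orange + broccoli with both tight: 0.9852 servings and 1.504 servings → $1.62.
sweet potato + broccoli with both tight: 2.254 servings and 1.186 servings → $1.91.
Cheapest feasible corner: $1.62.

$1.62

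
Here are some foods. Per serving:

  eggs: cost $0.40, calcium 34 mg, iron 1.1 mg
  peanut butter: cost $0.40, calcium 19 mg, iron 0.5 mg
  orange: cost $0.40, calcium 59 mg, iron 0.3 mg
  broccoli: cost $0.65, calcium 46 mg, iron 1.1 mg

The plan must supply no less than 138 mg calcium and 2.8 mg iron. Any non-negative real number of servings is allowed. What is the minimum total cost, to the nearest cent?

$1.32

The cheapest plan sits at a corner of the feasible region — with two constraints it uses at most two foods.
eggs only: max(138/34, 2.8/1.1) = 4.059 servings → $1.62.
peanut butter only: max(138/19, 2.8/0.5) = 7.263 servings → $2.91.
orange only: max(138/59, 2.8/0.3) = 9.333 servings → $3.73.
broccoli only: max(138/46, 2.8/1.1) = 3 servings → $1.95.
eggs + peanut butter: the both-tight solution has a negative serving — not a feasible corner.
eggs + orange with both tight: 2.263 servings and 1.035 servings → $1.32.
eggs + broccoli: the both-tight solution has a negative serving — not a feasible corner.
peanut butter + orange with both tight: 5.202 servings and 0.6639 servings → $2.35.
peanut butter + broccoli with both targets exact would need a negative amount; discard.
orange + broccoli with both tight: 0.4501 servings and 2.423 servings → $1.75.
So the least-cost plan costs $1.32.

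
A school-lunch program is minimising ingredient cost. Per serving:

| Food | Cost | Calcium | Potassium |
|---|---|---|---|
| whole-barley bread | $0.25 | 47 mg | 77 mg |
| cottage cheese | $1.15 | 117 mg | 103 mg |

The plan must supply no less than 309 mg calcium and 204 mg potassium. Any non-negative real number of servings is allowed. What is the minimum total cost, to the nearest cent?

whole-barley bread only: max(309/47, 204/77) = 6.574 servings → $1.64.
cottage cheese only: max(309/117, 204/103) = 2.641 servings → $3.04.
whole-barley bread + cottage cheese: the both-tight solution has a negative serving — not a feasible corner.
The minimum over all feasible corners is $1.64.

$1.64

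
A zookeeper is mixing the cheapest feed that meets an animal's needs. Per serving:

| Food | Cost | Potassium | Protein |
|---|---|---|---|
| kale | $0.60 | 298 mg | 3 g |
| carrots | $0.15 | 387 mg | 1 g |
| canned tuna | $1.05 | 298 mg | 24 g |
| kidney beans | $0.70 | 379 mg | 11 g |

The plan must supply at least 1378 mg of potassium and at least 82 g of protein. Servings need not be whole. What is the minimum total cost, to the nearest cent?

$3.69

Two binding constraints pin down two serving amounts, so the optimal mix uses at most two foods. The candidates are each food alone (scaled to the tighter of potassium/protein) and each pair with both constraints tight.
kale only: max(1378/298, 82/3) = 27.33 servings → $16.40.
carrots only: max(1378/387, 82/1) = 82 servings → $12.30.
canned tuna only: max(1378/298, 82/24) = 4.624 servings → $4.86.
kidney beans only: max(1378/379, 82/11) = 7.455 servings → $5.22.
kale + carrots with both targets exact would need a negative amount; discard.
kale + canned tuna with both tight: 1.38 servings and 3.244 servings → $4.23.
kale + kidney beans: intersection lies outside the first quadrant.
carrots + canned tuna with both tight: 0.9606 servings and 3.377 servings → $3.69.
carrots + kidney beans with both targets exact would need a negative amount; discard.
canned tuna + kidney beans with both tight: 2.736 servings and 1.484 servings → $3.91.
So the least-cost plan costs $3.69.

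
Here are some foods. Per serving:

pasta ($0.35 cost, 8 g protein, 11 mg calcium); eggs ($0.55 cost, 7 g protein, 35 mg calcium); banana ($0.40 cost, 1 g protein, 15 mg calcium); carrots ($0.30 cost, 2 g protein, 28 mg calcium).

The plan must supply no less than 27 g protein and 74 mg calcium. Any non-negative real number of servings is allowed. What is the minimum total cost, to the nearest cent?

$1.49

Check every corner: each single food scaled to meet both minima, and each pair solved so both constraints bind.
pasta only: max(27/8, 74/11) = 6.727 servings → $2.35.
eggs only: max(27/7, 74/35) = 3.857 servings → $2.12.
banana only: max(27/1, 74/15) = 27 servings → $10.80.
carrots only: max(27/2, 74/28) = 13.5 servings → $4.05.
pasta + eggs with both tight: 2.103 servings and 1.453 servings → $1.54.
pasta + banana with both tight: 3.037 servings and 2.706 servings → $2.15.
pasta + carrots with both tight: 3.01 servings and 1.46 servings → $1.49.
eggs + banana: the both-tight solution has a negative serving — not a feasible corner.
eggs + carrots: intersection lies outside the first quadrant.
banana + carrots: intersection lies outside the first quadrant.
So the least-cost plan costs $1.49.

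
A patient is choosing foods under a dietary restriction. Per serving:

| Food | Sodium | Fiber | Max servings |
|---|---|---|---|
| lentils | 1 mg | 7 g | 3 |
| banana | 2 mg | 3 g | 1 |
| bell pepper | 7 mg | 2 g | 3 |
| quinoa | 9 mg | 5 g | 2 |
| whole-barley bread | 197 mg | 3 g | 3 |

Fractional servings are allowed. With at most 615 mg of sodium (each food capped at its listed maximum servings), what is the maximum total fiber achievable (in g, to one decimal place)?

48.7 g

Fiber per mg sodium: lentils 7, banana 1.5, quinoa 0.5556, bell pepper 0.2857, whole-barley bread 0.01523.
Take 3 servings of lentils: uses 3 mg sodium, +21.0 g fiber (running total 21.0 g).
Take 1 serving of banana: uses 2 mg sodium, +3.0 g fiber (running total 24.0 g).
Take 2 servings of quinoa: uses 18 mg sodium, +10.0 g fiber (running total 34.0 g).
Take 3 servings of bell pepper: uses 21 mg sodium, +6.0 g fiber (running total 40.0 g).
Take 2.898 servings of whole-barley bread: uses 571 mg sodium, +8.7 g fiber (running total 48.7 g).
Filling greedily by fiber-per-mg sodium is optimal for one linear limit, giving 48.7 g.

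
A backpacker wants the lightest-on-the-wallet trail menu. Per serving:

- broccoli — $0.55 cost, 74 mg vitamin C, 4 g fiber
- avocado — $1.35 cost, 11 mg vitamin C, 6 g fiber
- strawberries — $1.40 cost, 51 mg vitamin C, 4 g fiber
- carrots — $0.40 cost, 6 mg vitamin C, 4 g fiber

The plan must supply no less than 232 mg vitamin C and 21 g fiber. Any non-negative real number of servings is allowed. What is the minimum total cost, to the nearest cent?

A basic optimal solution has at most two foods positive. Try each food alone and each pair with both targets met exactly.
broccoli only: max(232/74, 21/4) = 5.25 servings → $2.89.
avocado only: max(232/11, 21/6) = 21.09 servings → $28.47.
strawberries only: max(232/51, 21/4) = 5.25 servings → $7.35.
carrots only: max(232/6, 21/4) = 38.67 servings → $15.47.
broccoli + avocado with both tight: 2.902 servings and 1.565 servings → $3.71.
broccoli + strawberries: the both-tight solution has a negative serving — not a feasible corner.
broccoli + carrots with both tight: 2.949 servings and 2.301 servings → $2.54.
avocado + strawberries with both tight: 0.5458 servings and 4.431 servings → $6.94.
avocado + carrots: the both-tight solution has a negative serving — not a feasible corner.
strawberries + carrots with both tight: 4.456 servings and 0.7944 servings → $6.56.
Cheapest feasible corner: $2.54.

$2.54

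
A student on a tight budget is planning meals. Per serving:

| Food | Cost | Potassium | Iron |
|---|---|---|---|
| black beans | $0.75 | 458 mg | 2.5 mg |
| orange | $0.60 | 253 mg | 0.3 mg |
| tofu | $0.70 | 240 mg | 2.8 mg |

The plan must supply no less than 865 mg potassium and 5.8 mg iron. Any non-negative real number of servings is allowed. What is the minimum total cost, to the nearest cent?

$1.64

This is a tiny linear program; its minimum lies at a vertex of the feasible set. List the vertices and price them.
black beans only: max(865/458, 5.8/2.5) = 2.32 servings → $1.74.
orange only: max(865/253, 5.8/0.3) = 19.33 servings → $11.60.
tofu only: max(865/240, 5.8/2.8) = 3.604 servings → $2.52.
black beans + orange: intersection lies outside the first quadrant.
black beans + tofu with both tight: 1.509 servings and 0.7238 servings → $1.64.
orange + tofu with both tight: 1.618 servings and 1.898 servings → $2.30.
The minimum over all feasible corners is $1.64.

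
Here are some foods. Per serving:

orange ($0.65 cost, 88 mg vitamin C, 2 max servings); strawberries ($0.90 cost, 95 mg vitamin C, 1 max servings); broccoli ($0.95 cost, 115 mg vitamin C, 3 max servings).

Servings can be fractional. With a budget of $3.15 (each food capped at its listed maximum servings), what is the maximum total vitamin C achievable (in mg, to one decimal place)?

Vitamin C per dollar: orange 135.4, broccoli 121.1, strawberries 105.6.
Take 2 servings of orange: spends $1.30, +176.0 mg vitamin C (running total 176.0 mg).
Take 1.947 servings of broccoli: spends $1.85, +223.9 mg vitamin C (running total 399.9 mg).
Filling greedily by vitamin C-per-dollar is optimal for one linear limit, giving 399.9 mg.

399.9 mg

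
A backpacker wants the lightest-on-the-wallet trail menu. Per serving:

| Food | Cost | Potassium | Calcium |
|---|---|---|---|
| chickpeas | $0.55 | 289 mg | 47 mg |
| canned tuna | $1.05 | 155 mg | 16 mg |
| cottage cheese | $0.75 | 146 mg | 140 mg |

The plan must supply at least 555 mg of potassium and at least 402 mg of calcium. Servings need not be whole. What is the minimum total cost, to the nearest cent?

For a min-cost LP with two ≥-constraints, a basic feasible solution has at most two positive variables.
chickpeas only: max(555/289, 402/47) = 8.553 servings → $4.70.
canned tuna only: max(555/155, 402/16) = 25.12 servings → $26.38.
cottage cheese only: max(555/146, 402/140) = 3.801 servings → $2.85.
chickpeas + canned tuna: intersection lies outside the first quadrant.
chickpeas + cottage cheese with both tight: 0.5657 servings and 2.681 servings → $2.32.
canned tuna + cottage cheese with both tight: 0.9816 servings and 2.759 servings → $3.10.
So the least-cost plan costs $2.32.

$2.32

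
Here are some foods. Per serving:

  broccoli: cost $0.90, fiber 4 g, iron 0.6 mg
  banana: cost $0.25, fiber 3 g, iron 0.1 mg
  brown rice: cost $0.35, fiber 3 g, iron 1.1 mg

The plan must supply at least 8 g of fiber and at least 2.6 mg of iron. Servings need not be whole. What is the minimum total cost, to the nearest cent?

$0.90

At the optimum either one food covers both requirements or two foods hit both targets exactly; no other combination can be cheaper.
broccoli only: max(8/4, 2.6/0.6) = 4.333 servings → $3.90.
banana only: max(8/3, 2.6/0.1) = 26 servings → $6.50.
brown rice only: max(8/3, 2.6/1.1) = 2.667 servings → $0.93.
broccoli + banana: the both-tight solution has a negative serving — not a feasible corner.
broccoli + brown rice with both tight: 0.3846 servings and 2.154 servings → $1.10.
banana + brown rice with both tight: 0.3333 servings and 2.333 servings → $0.90.
Cheapest feasible corner: $0.90.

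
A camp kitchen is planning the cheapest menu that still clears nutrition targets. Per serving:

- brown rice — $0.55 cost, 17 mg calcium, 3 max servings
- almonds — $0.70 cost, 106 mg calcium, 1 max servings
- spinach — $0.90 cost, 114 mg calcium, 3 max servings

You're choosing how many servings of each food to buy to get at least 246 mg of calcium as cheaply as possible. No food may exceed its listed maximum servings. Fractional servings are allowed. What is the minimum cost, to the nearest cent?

Cost per mg of calcium: almonds $0.0066, spinach $0.0079, brown rice $0.0324.
Take 1 serving of almonds: +106.0 mg calcium for $0.70 (total $0.70, still need 140.0 mg).
Take 1.228 servings of spinach: +140.0 mg calcium for $1.11 (total $1.81, still need 0.0 mg).
Filling from the cheapest source first is optimal under one linear minimum: $1.81.

$1.81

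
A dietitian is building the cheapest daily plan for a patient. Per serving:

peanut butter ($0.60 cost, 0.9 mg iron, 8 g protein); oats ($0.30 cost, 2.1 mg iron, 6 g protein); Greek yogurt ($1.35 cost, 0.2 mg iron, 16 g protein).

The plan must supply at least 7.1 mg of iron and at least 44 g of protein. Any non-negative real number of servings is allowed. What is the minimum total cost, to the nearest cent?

peanut butter only: max(7.1/0.9, 44/8) = 7.889 servings → $4.73.
oats only: max(7.1/2.1, 44/6) = 7.333 servings → $2.20.
Greek yogurt only: max(7.1/0.2, 44/16) = 35.5 servings → $47.92.
peanut butter + oats with both tight: 4.368 servings and 1.509 servings → $3.07.
peanut butter + Greek yogurt: the both-tight solution has a negative serving — not a feasible corner.
oats + Greek yogurt with both tight: 3.235 servings and 1.537 servings → $3.05.
So the least-cost plan costs $2.20.

$2.20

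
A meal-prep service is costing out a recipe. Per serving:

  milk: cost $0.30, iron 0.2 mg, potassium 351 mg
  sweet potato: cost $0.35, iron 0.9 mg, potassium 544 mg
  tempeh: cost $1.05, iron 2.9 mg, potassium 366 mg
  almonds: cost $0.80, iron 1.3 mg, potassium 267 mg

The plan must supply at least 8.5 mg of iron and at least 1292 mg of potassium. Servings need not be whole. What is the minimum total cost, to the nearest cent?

Two binding constraints pin down two serving amounts, so the optimal mix uses at most two foods. The candidates are each food alone (scaled to the tighter of iron/potassium) and each pair with both constraints tight.
milk only: max(8.5/0.2, 1292/351) = 42.5 servings → $12.75.
sweet potato only: max(8.5/0.9, 1292/544) = 9.444 servings → $3.31.
tempeh only: max(8.5/2.9, 1292/366) = 3.53 servings → $3.71.
almonds only: max(8.5/1.3, 1292/267) = 6.538 servings → $5.23.
milk + sweet potato: the both-tight solution has a negative serving — not a feasible corner.
milk + tempeh with both tight: 0.673 servings and 2.885 servings → $3.23.
milk + almonds: intersection lies outside the first quadrant.
sweet potato + tempeh with both tight: 0.5094 servings and 2.773 servings → $3.09.
sweet potato + almonds: intersection lies outside the first quadrant.
tempeh + almonds with both tight: 1.976 servings and 2.13 servings → $3.78.
So the least-cost plan costs $3.09.

$3.09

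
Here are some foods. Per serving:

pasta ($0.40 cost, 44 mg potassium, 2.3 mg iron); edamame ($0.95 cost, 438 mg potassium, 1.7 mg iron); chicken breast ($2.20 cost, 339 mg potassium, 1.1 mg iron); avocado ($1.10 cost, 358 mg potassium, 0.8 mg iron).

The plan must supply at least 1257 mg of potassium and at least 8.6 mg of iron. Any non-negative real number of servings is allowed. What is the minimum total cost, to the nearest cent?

$3.26

This is a tiny linear program; its minimum lies at a vertex of the feasible set. List the vertices and price them.
pasta only: max(1257/44, 8.6/2.3) = 28.57 servings → $11.43.
edamame only: max(1257/438, 8.6/1.7) = 5.059 servings → $4.81.
chicken breast only: max(1257/339, 8.6/1.1) = 7.818 servings → $17.20.
avocado only: max(1257/358, 8.6/0.8) = 10.75 servings → $11.82.
pasta + edamame with both tight: 1.748 servings and 2.694 servings → $3.26.
pasta + chicken breast with both tight: 2.096 servings and 3.436 servings → $8.40.
pasta + avocado with both tight: 2.63 servings and 3.188 servings → $4.56.
edamame + chicken breast: the both-tight solution has a negative serving — not a feasible corner.
edamame + avocado: intersection lies outside the first quadrant.
chicken breast + avocado: intersection lies outside the first quadrant.
So the least-cost plan costs $3.26.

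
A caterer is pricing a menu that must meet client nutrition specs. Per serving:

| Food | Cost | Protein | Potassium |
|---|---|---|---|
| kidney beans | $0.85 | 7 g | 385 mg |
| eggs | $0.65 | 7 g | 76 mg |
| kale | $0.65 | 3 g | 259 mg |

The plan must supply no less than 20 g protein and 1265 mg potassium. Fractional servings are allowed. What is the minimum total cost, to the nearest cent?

$2.79

kidney beans only: max(20/7, 1265/385) = 3.286 servings → $2.79.
eggs only: max(20/7, 1265/76) = 16.64 servings → $10.82.
kale only: max(20/3, 1265/259) = 6.667 servings → $4.33.
kidney beans + eggs with both targets exact would need a negative amount; discard.
kidney beans + kale with both tight: 2.105 servings and 1.755 servings → $2.93.
eggs + kale with both tight: 0.8738 servings and 4.628 servings → $3.58.
Cheapest feasible corner: $2.79.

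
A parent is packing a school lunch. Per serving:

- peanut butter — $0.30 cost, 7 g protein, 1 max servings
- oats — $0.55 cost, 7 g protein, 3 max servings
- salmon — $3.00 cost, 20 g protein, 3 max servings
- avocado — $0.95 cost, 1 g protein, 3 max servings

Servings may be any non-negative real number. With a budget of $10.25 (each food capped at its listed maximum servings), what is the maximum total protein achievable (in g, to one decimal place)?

Protein per dollar: peanut butter 23.33, oats 12.73, salmon 6.667, avocado 1.053.
Take 1 serving of peanut butter: spends $0.30, +7.0 g protein (running total 7.0 g).
Take 3 servings of oats: spends $1.65, +21.0 g protein (running total 28.0 g).
Take 2.767 servings of salmon: spends $8.30, +55.3 g protein (running total 83.3 g).
Greedy by best ratio exhausts the cost allowance optimally: 83.3 g.

83.3 g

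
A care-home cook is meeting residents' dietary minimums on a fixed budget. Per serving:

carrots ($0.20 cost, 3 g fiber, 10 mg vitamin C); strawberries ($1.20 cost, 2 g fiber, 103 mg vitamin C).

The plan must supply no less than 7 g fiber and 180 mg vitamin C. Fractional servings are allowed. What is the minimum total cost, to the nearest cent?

At the optimum either one food covers both requirements or two foods hit both targets exactly; no other combination can be cheaper.
carrots only: max(7/3, 180/10) = 18 servings → $3.60.
strawberries only: max(7/2, 180/103) = 3.5 servings → $4.20.
carrots + strawberries with both tight: 1.249 servings and 1.626 servings → $2.20.
The minimum over all feasible corners is $2.20.

$2.20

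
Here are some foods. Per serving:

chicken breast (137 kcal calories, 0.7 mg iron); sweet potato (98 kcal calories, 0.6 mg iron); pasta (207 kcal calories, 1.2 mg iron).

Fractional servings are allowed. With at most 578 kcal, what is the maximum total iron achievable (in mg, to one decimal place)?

3.5 mg

Iron per kcal: sweet potato 0.006122, pasta 0.005797, chicken breast 0.005109.
With no serving limits, spend the whole calories allowance on sweet potato: 578 kcal / 98 kcal × 0.6 mg = 3.5 mg.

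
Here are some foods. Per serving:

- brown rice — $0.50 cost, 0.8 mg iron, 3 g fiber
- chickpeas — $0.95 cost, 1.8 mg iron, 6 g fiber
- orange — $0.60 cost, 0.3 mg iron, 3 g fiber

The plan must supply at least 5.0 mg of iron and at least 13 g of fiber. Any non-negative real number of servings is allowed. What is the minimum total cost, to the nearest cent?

$2.64

The cheapest plan sits at a corner of the feasible region — with two constraints it uses at most two foods.
brown rice only: max(5.0/0.8, 13/3) = 6.25 servings → $3.12.
chickpeas only: max(5.0/1.8, 13/6) = 2.778 servings → $2.64.
orange only: max(5.0/0.3, 13/3) = 16.67 servings → $10.00.
brown rice + chickpeas: intersection lies outside the first quadrant.
brown rice + orange: intersection lies outside the first quadrant.
chickpeas + orange: intersection lies outside the first quadrant.
So the least-cost plan costs $2.64.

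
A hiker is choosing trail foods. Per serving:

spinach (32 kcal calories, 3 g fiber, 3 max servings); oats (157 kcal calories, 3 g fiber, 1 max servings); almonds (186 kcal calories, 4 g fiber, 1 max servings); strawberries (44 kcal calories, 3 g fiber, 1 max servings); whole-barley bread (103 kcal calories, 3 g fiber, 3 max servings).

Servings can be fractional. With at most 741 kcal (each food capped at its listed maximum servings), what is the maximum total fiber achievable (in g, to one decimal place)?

27.0 g

Fiber per kcal: spinach 0.09375, strawberries 0.06818, whole-barley bread 0.02913, almonds 0.02151, oats 0.01911.
Take 3 servings of spinach: uses 96 kcal, +9.0 g fiber (running total 9.0 g).
Take 1 serving of strawberries: uses 44 kcal, +3.0 g fiber (running total 12.0 g).
Take 3 servings of whole-barley bread: uses 309 kcal, +9.0 g fiber (running total 21.0 g).
Take 1 serving of almonds: uses 186 kcal, +4.0 g fiber (running total 25.0 g).
Take 0.6752 servings of oats: uses 106 kcal, +2.0 g fiber (running total 27.0 g).
Greedy by best ratio exhausts the calories allowance optimally: 27.0 g.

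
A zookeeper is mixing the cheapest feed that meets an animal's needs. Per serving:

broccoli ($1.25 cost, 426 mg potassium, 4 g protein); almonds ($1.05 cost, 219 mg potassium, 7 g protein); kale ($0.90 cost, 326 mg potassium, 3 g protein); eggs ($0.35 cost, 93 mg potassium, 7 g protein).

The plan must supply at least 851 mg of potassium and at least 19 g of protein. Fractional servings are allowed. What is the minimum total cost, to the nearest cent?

broccoli only: max(851/426, 19/4) = 4.75 servings → $5.94.
almonds only: max(851/219, 19/7) = 3.886 servings → $4.08.
kale only: max(851/326, 19/3) = 6.333 servings → $5.70.
eggs only: max(851/93, 19/7) = 9.151 servings → $3.20.
broccoli + almonds with both tight: 0.8528 servings and 2.227 servings → $3.40.
broccoli + kale: intersection lies outside the first quadrant.
broccoli + eggs with both tight: 1.605 servings and 1.797 servings → $2.64.
almonds + kale with both tight: 2.241 servings and 1.105 servings → $3.35.
almonds + eggs: intersection lies outside the first quadrant.
kale + eggs with both tight: 2.092 servings and 1.818 servings → $2.52.
So the least-cost plan costs $2.52.

$2.52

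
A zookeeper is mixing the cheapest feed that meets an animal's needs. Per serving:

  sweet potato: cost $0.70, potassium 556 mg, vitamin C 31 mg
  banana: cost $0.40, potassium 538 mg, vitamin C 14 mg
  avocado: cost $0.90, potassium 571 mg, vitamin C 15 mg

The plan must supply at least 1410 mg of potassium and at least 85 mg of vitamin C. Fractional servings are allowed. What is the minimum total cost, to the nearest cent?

Minimising a linear cost over {potassium ≥ 1410, vitamin C ≥ 85, servings ≥ 0} — the optimum is at a vertex, using one or two foods.
sweet potato only: max(1410/556, 85/31) = 2.742 servings → $1.92.
banana only: max(1410/538, 85/14) = 6.071 servings → $2.43.
avocado only: max(1410/571, 85/15) = 5.667 servings → $5.10.
sweet potato + banana: intersection lies outside the first quadrant.
sweet potato + avocado with both targets exact would need a negative amount; discard.
banana + avocado: intersection lies outside the first quadrant.
The minimum over all feasible corners is $1.92.

$1.92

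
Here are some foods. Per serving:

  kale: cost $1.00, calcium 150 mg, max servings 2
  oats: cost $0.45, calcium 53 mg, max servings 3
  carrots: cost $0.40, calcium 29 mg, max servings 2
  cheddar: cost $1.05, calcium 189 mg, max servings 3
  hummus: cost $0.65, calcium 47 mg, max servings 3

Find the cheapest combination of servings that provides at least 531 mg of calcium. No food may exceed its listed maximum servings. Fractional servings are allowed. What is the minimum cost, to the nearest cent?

$2.95

Cost per mg of calcium: cheddar $0.0056, kale $0.0067, oats $0.0085, carrots $0.0138, hummus $0.0138.
Take 2.81 servings of cheddar: +531.0 mg calcium for $2.95 (total $2.95, still need 0.0 mg).
Greedy by cheapest-per-mg is optimal for a single linear constraint, so the minimum cost is $2.95.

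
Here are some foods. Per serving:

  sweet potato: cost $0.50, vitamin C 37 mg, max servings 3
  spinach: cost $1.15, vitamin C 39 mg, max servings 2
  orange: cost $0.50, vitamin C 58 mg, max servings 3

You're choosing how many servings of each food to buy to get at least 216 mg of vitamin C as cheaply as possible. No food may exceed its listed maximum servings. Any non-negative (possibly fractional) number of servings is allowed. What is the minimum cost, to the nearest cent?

Cost per mg of vitamin C: orange $0.0086, sweet potato $0.0135, spinach $0.0295.
Take 3 servings of orange: +174.0 mg vitamin C for $1.50 (total $1.50, still need 42.0 mg).
Take 1.135 servings of sweet potato: +42.0 mg vitamin C for $0.57 (total $2.07, still need 0.0 mg).
Filling from the cheapest source first is optimal under one linear minimum: $2.07.

$2.07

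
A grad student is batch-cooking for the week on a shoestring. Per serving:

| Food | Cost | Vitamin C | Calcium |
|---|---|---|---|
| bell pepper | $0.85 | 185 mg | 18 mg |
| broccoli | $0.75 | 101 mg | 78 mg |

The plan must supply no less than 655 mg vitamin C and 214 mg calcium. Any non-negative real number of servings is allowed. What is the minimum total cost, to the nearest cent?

Minimising a linear cost over {vitamin C ≥ 655, calcium ≥ 214, servings ≥ 0} — the optimum is at a vertex, using one or two foods.
bell pepper only: max(655/185, 214/18) = 11.89 servings → $10.11.
broccoli only: max(655/101, 214/78) = 6.485 servings → $4.86.
bell pepper + broccoli with both tight: 2.337 servings and 2.204 servings → $3.64.
So the least-cost plan costs $3.64.

$3.64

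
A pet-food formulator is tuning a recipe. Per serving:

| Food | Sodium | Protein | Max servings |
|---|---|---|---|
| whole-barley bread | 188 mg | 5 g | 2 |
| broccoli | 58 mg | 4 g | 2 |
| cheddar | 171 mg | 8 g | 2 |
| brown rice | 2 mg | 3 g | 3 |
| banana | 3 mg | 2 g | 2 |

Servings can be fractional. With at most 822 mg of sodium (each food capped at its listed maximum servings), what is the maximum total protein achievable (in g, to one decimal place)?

46.4 g

Protein per mg sodium: brown rice 1.5, banana 0.6667, broccoli 0.06897, cheddar 0.04678, whole-barley bread 0.0266.
Take 3 servings of brown rice: uses 6 mg sodium, +9.0 g protein (running total 9.0 g).
Take 2 servings of banana: uses 6 mg sodium, +4.0 g protein (running total 13.0 g).
Take 2 servings of broccoli: uses 116 mg sodium, +8.0 g protein (running total 21.0 g).
Take 2 servings of cheddar: uses 342 mg sodium, +16.0 g protein (running total 37.0 g).
Take 1.872 servings of whole-barley bread: uses 352 mg sodium, +9.4 g protein (running total 46.4 g).
Greedy by best ratio exhausts the sodium allowance optimally: 46.4 g.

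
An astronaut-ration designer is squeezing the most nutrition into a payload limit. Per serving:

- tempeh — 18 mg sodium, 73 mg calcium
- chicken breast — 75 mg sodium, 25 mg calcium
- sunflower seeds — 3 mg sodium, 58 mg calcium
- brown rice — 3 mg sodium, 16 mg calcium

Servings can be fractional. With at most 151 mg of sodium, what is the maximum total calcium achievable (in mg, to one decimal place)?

2919.3 mg

Calcium per mg sodium: sunflower seeds 19.33, brown rice 5.333, tempeh 4.056, chicken breast 0.3333.
With no serving limits, spend the whole sodium allowance on sunflower seeds: 151 mg / 3 mg × 58 mg = 2919.3 mg.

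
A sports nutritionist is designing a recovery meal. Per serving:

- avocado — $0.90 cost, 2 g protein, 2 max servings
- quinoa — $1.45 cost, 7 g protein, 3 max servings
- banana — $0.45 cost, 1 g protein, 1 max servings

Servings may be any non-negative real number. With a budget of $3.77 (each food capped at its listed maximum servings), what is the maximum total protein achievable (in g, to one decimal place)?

18.2 g

Protein per dollar: quinoa 4.828, avocado 2.222, banana 2.222.
Take 2.6 servings of quinoa: spends $3.77, +18.2 g protein (running total 18.2 g).
Greedy by best ratio exhausts the cost allowance optimally: 18.2 g.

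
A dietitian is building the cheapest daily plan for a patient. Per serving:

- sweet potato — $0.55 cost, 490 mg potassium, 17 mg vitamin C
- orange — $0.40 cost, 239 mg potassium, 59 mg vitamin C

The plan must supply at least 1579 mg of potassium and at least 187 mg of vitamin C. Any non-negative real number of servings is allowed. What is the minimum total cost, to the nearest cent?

$2.12

With two linear requirements the optimum uses one or two foods; enumerate the corners.
sweet potato only: max(1579/490, 187/17) = 11 servings → $6.05.
orange only: max(1579/239, 187/59) = 6.607 servings → $2.64.
sweet potato + orange with both tight: 1.951 servings and 2.607 servings → $2.12.
Cheapest feasible corner: $2.12.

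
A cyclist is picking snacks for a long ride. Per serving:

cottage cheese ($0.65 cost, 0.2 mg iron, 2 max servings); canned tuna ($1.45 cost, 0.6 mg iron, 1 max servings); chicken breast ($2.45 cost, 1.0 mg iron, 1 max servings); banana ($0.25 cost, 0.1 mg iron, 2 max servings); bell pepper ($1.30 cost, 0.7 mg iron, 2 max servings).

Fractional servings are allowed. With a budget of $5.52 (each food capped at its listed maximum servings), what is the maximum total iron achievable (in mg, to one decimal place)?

Iron per dollar: bell pepper 0.5385, canned tuna 0.4138, chicken breast 0.4082, banana 0.4, cottage cheese 0.3077.
Take 2 servings of bell pepper: spends $2.60, +1.4 mg iron (running total 1.4 mg).
Take 1 serving of canned tuna: spends $1.45, +0.6 mg iron (running total 2.0 mg).
Take 0.6 servings of chicken breast: spends $1.47, +0.6 mg iron (running total 2.6 mg).
Filling greedily by iron-per-dollar is optimal for one linear limit, giving 2.6 mg.

2.6 mg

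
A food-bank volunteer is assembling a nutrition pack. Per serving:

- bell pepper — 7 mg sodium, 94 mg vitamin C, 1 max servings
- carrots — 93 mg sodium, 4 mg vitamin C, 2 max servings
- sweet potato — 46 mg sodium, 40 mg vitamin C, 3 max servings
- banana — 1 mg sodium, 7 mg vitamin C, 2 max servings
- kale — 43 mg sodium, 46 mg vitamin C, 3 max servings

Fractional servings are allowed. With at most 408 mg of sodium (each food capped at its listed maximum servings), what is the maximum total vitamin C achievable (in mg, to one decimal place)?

Vitamin C per mg sodium: bell pepper 13.43, banana 7, kale 1.07, sweet potato 0.8696, carrots 0.04301.
Take 1 serving of bell pepper: uses 7 mg sodium, +94.0 mg vitamin C (running total 94.0 mg).
Take 2 servings of banana: uses 2 mg sodium, +14.0 mg vitamin C (running total 108.0 mg).
Take 3 servings of kale: uses 129 mg sodium, +138.0 mg vitamin C (running total 246.0 mg).
Take 3 servings of sweet potato: uses 138 mg sodium, +120.0 mg vitamin C (running total 366.0 mg).
Take 1.419 servings of carrots: uses 132 mg sodium, +5.7 mg vitamin C (running total 371.7 mg).
Greedy by best ratio exhausts the sodium allowance optimally: 371.7 mg.

371.7 mg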